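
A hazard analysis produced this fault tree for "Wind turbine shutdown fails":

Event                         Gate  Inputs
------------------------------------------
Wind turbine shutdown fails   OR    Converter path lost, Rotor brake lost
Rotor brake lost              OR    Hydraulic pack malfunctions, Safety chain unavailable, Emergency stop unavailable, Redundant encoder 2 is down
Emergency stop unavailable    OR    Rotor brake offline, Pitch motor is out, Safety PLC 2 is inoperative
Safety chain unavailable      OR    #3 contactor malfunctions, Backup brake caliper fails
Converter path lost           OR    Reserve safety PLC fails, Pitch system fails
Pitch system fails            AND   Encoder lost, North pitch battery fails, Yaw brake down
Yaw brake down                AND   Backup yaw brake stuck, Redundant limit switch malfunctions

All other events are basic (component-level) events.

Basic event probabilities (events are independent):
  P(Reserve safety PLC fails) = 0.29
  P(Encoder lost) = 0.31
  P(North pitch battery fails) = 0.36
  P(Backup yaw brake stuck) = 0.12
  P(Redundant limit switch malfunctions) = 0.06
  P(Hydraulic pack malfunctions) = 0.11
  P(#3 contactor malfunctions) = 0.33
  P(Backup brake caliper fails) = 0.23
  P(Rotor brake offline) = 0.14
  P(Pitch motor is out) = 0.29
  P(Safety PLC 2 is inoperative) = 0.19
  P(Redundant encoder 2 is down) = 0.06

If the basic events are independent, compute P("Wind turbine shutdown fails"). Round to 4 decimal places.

0.8486

P(Yaw brake down) [AND] = 0.12 × 0.06 = 0.007200
P(Pitch system fails) [AND] = 0.31 × 0.36 × 0.007200 = 0.000804
P(Converter path lost) [OR] = 1 − (1−0.29) × (1−0.000804) = 0.290571
P(Safety chain unavailable) [OR] = 1 − (1−0.33) × (1−0.23) = 0.484100
P(Emergency stop unavailable) [OR] = 1 − (1−0.14) × (1−0.29) × (1−0.19) = 0.505414
P(Rotor brake lost) [OR] = 1 − (1−0.11) × (1−0.484100) × (1−0.505414) × (1−0.06) = 0.786536
P(Wind turbine shutdown fails) [OR] = 1 − (1−0.290571) × (1−0.786536) = 0.848562
Rounded to 4 decimal places: P(Wind turbine shutdown fails) ≈ 0.8486.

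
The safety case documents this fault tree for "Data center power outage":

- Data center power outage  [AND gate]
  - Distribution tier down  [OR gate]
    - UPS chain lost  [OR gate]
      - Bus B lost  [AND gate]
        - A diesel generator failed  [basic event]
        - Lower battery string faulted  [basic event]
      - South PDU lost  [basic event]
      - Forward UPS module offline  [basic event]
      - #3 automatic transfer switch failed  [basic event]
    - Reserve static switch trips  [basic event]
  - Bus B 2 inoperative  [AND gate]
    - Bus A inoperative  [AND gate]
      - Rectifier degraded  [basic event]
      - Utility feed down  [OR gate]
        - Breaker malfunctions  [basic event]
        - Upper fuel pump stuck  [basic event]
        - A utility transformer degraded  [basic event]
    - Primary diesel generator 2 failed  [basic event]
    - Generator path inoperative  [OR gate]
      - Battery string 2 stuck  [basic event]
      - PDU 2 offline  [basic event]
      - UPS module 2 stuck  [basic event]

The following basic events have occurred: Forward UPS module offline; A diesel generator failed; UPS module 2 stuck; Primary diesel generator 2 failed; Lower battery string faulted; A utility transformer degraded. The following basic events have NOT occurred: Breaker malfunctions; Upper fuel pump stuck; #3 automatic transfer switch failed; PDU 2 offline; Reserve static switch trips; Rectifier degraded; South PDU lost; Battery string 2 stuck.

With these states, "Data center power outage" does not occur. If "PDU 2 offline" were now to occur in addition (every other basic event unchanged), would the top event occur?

No

Counterfactual: set "PDU 2 offline" to occurred.
Bus B lost [AND]: A diesel generator failed=occurs, Lower battery string faulted=occurs → all inputs occur → occurs.
UPS chain lost [OR]: Bus B lost=occurs, South PDU lost=not, Forward UPS module offline=occurs, #3 automatic transfer switch failed=not → at least one input occurs → occurs.
Distribution tier down [OR]: UPS chain lost=occurs, Reserve static switch trips=not → at least one input occurs → occurs.
Utility feed down [OR]: Breaker malfunctions=not, Upper fuel pump stuck=not, A utility transformer degraded=occurs → at least one input occurs → occurs.
Bus A inoperative [AND]: Rectifier degraded=not, Utility feed down=occurs → not all inputs occur → does not occur.
Generator path inoperative [OR]: Battery string 2 stuck=not, PDU 2 offline=occurs, UPS module 2 stuck=occurs → at least one input occurs → occurs.
Bus B 2 inoperative [AND]: Bus A inoperative=not, Primary diesel generator 2 failed=occurs, Generator path inoperative=occurs → not all inputs occur → does not occur.
Data center power outage [AND]: Distribution tier down=occurs, Bus B 2 inoperative=not → not all inputs occur → does not occur.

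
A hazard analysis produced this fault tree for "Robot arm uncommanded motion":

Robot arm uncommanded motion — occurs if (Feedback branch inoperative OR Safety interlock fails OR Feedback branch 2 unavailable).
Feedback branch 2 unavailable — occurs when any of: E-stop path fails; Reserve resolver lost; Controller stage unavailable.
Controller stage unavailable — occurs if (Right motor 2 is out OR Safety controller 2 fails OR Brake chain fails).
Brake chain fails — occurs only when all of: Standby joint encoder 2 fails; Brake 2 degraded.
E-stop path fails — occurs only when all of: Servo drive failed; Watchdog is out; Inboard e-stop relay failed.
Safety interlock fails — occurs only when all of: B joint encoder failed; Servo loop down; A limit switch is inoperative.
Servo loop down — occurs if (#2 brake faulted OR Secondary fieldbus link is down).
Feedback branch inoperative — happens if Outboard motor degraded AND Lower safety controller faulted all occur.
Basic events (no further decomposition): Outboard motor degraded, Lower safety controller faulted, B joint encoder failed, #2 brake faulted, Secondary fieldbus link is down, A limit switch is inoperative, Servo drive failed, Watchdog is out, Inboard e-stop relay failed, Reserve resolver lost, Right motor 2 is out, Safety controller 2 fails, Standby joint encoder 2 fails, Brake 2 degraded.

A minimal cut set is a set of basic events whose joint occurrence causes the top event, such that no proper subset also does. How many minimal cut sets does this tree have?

Feedback branch inoperative [AND]: one cut set from each child combined → 1 × 1 = 1 cut set(s).
Servo loop down [OR]: union of children's cut sets → 2 cut set(s).
Safety interlock fails [AND]: one cut set from each child combined → 1 × 2 × 1 = 2 cut set(s).
E-stop path fails [AND]: one cut set from each child combined → 1 × 1 × 1 = 1 cut set(s).
Brake chain fails [AND]: one cut set from each child combined → 1 × 1 = 1 cut set(s).
Controller stage unavailable [OR]: union of children's cut sets → 3 cut set(s).
Feedback branch 2 unavailable [OR]: union of children's cut sets → 5 cut set(s).
Robot arm uncommanded motion [OR]: union of children's cut sets → 8 cut set(s).
Minimal cut sets: {Lower safety controller faulted, Outboard motor degraded}; {#2 brake faulted, A limit switch is inoperative, B joint encoder failed}; {A limit switch is inoperative, B joint encoder failed, Secondary fieldbus link is down}; {Inboard e-stop relay failed, Servo drive failed, Watchdog is out}; {Reserve resolver lost}; {Right motor 2 is out}; {Safety controller 2 fails}; {Brake 2 degraded, Standby joint encoder 2 fails}.

8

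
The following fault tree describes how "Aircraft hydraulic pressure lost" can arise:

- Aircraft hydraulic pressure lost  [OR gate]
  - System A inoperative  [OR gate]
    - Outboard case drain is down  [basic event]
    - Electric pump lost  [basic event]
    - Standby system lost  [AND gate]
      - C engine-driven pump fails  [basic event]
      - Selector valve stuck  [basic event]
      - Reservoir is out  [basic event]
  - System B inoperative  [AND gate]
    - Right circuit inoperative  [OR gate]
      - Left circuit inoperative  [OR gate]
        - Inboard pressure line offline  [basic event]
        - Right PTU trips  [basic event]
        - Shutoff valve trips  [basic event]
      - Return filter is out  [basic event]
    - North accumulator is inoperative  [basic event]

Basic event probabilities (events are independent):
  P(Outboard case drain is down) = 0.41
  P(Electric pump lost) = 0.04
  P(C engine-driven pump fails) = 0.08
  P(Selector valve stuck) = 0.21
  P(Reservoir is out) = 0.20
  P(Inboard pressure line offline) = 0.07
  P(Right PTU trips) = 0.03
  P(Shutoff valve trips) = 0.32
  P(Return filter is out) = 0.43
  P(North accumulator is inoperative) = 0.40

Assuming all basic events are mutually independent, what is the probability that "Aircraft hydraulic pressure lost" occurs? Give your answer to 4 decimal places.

0.5824

P(Standby system lost) [AND] = 0.08 × 0.21 × 0.20 = 0.003360
P(System A inoperative) [OR] = 1 − (1−0.41) × (1−0.04) × (1−0.003360) = 0.435503
P(Left circuit inoperative) [OR] = 1 − (1−0.07) × (1−0.03) × (1−0.32) = 0.386572
P(Right circuit inoperative) [OR] = 1 − (1−0.386572) × (1−0.43) = 0.650346
P(System B inoperative) [AND] = 0.650346 × 0.40 = 0.260138
P(Aircraft hydraulic pressure lost) [OR] = 1 − (1−0.435503) × (1−0.260138) = 0.582350
Rounded to 4 decimal places: P(Aircraft hydraulic pressure lost) ≈ 0.5824.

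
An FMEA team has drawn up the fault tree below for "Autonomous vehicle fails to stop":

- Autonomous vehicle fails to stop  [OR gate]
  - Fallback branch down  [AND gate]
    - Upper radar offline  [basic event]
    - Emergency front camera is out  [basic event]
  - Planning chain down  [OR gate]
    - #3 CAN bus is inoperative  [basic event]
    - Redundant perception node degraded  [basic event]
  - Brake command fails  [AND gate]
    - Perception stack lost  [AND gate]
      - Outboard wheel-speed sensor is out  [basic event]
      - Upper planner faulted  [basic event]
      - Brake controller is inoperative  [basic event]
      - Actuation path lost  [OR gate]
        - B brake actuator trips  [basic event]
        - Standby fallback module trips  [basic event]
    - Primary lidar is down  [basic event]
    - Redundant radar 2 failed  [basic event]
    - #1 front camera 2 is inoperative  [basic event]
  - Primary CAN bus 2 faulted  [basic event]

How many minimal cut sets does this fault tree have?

6

Fallback branch down [AND]: one cut set from each child combined → 1 × 1 = 1 cut set(s).
Planning chain down [OR]: union of children's cut sets → 2 cut set(s).
Actuation path lost [OR]: union of children's cut sets → 2 cut set(s).
Perception stack lost [AND]: one cut set from each child combined → 1 × 1 × 1 × 2 = 2 cut set(s).
Brake command fails [AND]: one cut set from each child combined → 2 × 1 × 1 × 1 = 2 cut set(s).
Autonomous vehicle fails to stop [OR]: union of children's cut sets → 6 cut set(s).
Minimal cut sets: {Emergency front camera is out, Upper radar offline}; {#3 CAN bus is inoperative}; {Redundant perception node degraded}; {#1 front camera 2 is inoperative, B brake actuator trips, Brake controller is inoperative, Outboard wheel-speed sensor is out, Primary lidar is down, Redundant radar 2 failed, Upper planner faulted}; {#1 front camera 2 is inoperative, Brake controller is inoperative, Outboard wheel-speed sensor is out, Primary lidar is down, Redundant radar 2 failed, Standby fallback module trips, Upper planner faulted}; {Primary CAN bus 2 faulted}.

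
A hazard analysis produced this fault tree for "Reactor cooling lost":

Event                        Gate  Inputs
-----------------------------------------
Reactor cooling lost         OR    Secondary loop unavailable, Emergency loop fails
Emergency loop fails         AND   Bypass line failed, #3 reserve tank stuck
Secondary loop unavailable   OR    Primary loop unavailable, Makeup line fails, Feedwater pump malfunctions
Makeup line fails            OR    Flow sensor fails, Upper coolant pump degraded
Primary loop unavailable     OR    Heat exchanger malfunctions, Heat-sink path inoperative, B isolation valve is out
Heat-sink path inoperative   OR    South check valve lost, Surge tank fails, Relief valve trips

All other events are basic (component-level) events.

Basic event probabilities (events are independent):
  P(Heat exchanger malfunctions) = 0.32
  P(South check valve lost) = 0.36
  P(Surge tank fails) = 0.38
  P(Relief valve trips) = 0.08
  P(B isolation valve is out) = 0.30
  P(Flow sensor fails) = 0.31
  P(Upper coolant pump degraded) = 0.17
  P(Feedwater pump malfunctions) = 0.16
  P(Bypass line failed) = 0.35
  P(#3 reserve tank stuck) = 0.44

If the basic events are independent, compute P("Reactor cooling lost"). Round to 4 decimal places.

P(Heat-sink path inoperative) [OR] = 1 − (1−0.36) × (1−0.38) × (1−0.08) = 0.634944
P(Primary loop unavailable) [OR] = 1 − (1−0.32) × (1−0.634944) × (1−0.30) = 0.826233
P(Makeup line fails) [OR] = 1 − (1−0.31) × (1−0.17) = 0.427300
P(Secondary loop unavailable) [OR] = 1 − (1−0.826233) × (1−0.427300) × (1−0.16) = 0.916406
P(Emergency loop fails) [AND] = 0.35 × 0.44 = 0.154000
P(Reactor cooling lost) [OR] = 1 − (1−0.916406) × (1−0.154000) = 0.929279
Rounded to 4 decimal places: P(Reactor cooling lost) ≈ 0.9293.

0.9293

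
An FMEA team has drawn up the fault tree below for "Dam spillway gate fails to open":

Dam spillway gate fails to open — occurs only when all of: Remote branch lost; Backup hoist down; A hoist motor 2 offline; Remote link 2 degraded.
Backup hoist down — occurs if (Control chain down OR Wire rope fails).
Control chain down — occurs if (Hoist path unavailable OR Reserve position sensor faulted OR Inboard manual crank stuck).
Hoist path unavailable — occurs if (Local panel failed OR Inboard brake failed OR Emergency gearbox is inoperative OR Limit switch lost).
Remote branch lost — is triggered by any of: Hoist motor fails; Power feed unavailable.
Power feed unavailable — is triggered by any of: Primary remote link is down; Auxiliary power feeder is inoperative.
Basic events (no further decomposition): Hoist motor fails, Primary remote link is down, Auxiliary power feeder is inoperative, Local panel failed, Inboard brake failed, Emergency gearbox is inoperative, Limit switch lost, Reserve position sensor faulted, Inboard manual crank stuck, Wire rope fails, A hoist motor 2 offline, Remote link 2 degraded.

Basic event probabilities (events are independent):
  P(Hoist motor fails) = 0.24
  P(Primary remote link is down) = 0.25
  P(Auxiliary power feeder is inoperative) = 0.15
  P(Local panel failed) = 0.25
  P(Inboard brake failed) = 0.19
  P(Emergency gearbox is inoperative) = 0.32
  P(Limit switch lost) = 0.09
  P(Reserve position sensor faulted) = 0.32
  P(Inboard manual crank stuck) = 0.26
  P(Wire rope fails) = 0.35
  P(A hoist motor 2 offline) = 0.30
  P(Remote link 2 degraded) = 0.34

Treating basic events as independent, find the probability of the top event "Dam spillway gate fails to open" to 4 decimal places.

P(Power feed unavailable) [OR] = 1 − (1−0.25) × (1−0.15) = 0.362500
P(Remote branch lost) [OR] = 1 − (1−0.24) × (1−0.362500) = 0.515500
P(Hoist path unavailable) [OR] = 1 − (1−0.25) × (1−0.19) × (1−0.32) × (1−0.09) = 0.624079
P(Control chain down) [OR] = 1 − (1−0.624079) × (1−0.32) × (1−0.26) = 0.810837
P(Backup hoist down) [OR] = 1 − (1−0.810837) × (1−0.35) = 0.877044
P(Dam spillway gate fails to open) [AND] = 0.515500 × 0.877044 × 0.30 × 0.34 = 0.046116
Rounded to 4 decimal places: P(Dam spillway gate fails to open) ≈ 0.0461.

0.0461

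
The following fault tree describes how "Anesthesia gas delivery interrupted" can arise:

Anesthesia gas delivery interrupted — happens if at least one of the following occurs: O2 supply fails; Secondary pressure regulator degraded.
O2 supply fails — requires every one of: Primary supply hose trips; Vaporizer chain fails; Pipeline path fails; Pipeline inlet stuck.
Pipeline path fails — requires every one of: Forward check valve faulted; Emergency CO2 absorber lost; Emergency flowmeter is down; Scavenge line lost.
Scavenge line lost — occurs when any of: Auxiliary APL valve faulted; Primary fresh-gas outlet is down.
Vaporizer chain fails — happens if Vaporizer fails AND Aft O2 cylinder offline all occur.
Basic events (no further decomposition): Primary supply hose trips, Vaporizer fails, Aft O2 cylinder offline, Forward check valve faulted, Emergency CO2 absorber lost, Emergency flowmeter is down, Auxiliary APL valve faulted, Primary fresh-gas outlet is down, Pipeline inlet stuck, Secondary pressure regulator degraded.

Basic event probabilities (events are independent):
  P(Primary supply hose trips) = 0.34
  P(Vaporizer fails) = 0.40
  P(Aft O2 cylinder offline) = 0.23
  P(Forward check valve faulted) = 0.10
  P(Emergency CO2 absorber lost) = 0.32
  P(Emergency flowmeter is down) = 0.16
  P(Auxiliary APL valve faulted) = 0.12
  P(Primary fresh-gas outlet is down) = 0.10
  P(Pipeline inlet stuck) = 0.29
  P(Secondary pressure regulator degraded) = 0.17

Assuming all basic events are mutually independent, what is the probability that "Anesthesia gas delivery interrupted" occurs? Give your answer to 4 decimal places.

0.1700

P(Vaporizer chain fails) [AND] = 0.40 × 0.23 = 0.092000
P(Scavenge line lost) [OR] = 1 − (1−0.12) × (1−0.10) = 0.208000
P(Pipeline path fails) [AND] = 0.10 × 0.32 × 0.16 × 0.208000 = 0.001065
P(O2 supply fails) [AND] = 0.34 × 0.092000 × 0.001065 × 0.29 = 0.000010
P(Anesthesia gas delivery interrupted) [OR] = 1 − (1−0.000010) × (1−0.17) = 0.170008
Rounded to 4 decimal places: P(Anesthesia gas delivery interrupted) ≈ 0.1700.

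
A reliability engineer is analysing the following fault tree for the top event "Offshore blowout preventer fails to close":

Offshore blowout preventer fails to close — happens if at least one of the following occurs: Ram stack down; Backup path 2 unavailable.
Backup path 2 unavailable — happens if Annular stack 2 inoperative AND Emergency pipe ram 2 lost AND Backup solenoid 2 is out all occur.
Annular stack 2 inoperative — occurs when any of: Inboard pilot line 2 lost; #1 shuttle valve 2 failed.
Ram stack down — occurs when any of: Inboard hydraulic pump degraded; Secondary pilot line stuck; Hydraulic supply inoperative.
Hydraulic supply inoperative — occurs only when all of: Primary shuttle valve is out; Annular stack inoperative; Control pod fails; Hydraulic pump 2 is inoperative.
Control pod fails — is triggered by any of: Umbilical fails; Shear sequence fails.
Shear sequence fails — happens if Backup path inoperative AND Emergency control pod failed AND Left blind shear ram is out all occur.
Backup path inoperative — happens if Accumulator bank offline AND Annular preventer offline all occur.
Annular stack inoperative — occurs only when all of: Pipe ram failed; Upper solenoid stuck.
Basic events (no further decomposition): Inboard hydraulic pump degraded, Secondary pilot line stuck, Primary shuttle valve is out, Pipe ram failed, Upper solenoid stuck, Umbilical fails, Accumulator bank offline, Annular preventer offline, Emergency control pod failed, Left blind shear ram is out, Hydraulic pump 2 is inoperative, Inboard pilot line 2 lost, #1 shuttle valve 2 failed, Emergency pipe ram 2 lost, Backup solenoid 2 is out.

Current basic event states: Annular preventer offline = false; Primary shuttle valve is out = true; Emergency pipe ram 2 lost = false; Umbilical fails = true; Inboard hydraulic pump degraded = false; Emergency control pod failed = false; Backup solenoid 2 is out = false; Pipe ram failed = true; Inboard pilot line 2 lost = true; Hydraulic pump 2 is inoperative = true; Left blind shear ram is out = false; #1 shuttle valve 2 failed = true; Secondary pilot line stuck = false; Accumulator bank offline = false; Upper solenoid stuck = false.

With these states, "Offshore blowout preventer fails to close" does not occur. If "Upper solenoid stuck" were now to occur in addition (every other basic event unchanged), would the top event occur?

Yes

Counterfactual: set "Upper solenoid stuck" to occurred.
Annular stack inoperative [AND]: Pipe ram failed=occurs, Upper solenoid stuck=occurs → all inputs occur → occurs.
Backup path inoperative [AND]: Accumulator bank offline=not, Annular preventer offline=not → not all inputs occur → does not occur.
Shear sequence fails [AND]: Backup path inoperative=not, Emergency control pod failed=not, Left blind shear ram is out=not → not all inputs occur → does not occur.
Control pod fails [OR]: Umbilical fails=occurs, Shear sequence fails=not → at least one input occurs → occurs.
Hydraulic supply inoperative [AND]: Primary shuttle valve is out=occurs, Annular stack inoperative=occurs, Control pod fails=occurs, Hydraulic pump 2 is inoperative=occurs → all inputs occur → occurs.
Ram stack down [OR]: Inboard hydraulic pump degraded=not, Secondary pilot line stuck=not, Hydraulic supply inoperative=occurs → at least one input occurs → occurs.
Annular stack 2 inoperative [OR]: Inboard pilot line 2 lost=occurs, #1 shuttle valve 2 failed=occurs → at least one input occurs → occurs.
Backup path 2 unavailable [AND]: Annular stack 2 inoperative=occurs, Emergency pipe ram 2 lost=not, Backup solenoid 2 is out=not → not all inputs occur → does not occur.
Offshore blowout preventer fails to close [OR]: Ram stack down=occurs, Backup path 2 unavailable=not → at least one input occurs → occurs.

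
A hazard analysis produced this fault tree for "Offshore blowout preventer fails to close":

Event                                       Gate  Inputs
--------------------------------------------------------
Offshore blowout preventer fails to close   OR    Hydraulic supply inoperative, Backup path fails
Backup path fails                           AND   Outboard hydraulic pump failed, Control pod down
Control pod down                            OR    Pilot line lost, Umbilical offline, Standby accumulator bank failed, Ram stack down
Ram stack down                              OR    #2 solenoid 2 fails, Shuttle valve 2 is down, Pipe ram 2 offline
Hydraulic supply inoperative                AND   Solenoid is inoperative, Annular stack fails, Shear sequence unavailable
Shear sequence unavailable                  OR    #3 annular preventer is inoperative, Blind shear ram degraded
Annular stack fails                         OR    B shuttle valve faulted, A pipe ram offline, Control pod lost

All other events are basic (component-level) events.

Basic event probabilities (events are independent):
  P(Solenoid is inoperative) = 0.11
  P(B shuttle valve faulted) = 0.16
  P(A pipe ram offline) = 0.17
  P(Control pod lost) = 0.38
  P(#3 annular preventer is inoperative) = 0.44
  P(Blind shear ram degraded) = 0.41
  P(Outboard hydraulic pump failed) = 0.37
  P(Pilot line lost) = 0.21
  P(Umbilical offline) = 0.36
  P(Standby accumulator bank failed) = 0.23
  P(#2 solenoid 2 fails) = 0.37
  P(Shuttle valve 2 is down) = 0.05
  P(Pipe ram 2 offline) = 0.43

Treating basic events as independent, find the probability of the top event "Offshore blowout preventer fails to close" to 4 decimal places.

0.3493

P(Annular stack fails) [OR] = 1 − (1−0.16) × (1−0.17) × (1−0.38) = 0.567736
P(Shear sequence unavailable) [OR] = 1 − (1−0.44) × (1−0.41) = 0.669600
P(Hydraulic supply inoperative) [AND] = 0.11 × 0.567736 × 0.669600 = 0.041817
P(Ram stack down) [OR] = 1 − (1−0.37) × (1−0.05) × (1−0.43) = 0.658855
P(Control pod down) [OR] = 1 − (1−0.21) × (1−0.36) × (1−0.23) × (1−0.658855) = 0.867188
P(Backup path fails) [AND] = 0.37 × 0.867188 = 0.320860
P(Offshore blowout preventer fails to close) [OR] = 1 − (1−0.041817) × (1−0.320860) = 0.349260
Rounded to 4 decimal places: P(Offshore blowout preventer fails to close) ≈ 0.3493.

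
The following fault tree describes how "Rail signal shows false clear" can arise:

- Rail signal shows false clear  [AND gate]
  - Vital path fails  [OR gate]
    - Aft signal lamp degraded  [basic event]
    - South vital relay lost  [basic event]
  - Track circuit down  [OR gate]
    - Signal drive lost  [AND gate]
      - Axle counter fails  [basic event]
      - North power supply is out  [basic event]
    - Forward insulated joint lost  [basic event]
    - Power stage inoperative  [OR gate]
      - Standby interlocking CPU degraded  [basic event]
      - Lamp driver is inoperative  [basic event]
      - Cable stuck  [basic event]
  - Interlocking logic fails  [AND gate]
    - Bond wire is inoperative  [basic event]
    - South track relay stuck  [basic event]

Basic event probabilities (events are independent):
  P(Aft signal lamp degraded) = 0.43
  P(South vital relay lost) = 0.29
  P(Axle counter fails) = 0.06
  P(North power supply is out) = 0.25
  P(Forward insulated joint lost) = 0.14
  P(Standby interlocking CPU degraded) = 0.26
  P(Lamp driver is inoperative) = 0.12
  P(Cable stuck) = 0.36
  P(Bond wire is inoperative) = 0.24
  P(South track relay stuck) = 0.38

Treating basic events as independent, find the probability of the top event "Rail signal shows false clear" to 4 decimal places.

P(Vital path fails) [OR] = 1 − (1−0.43) × (1−0.29) = 0.595300
P(Signal drive lost) [AND] = 0.06 × 0.25 = 0.015000
P(Power stage inoperative) [OR] = 1 − (1−0.26) × (1−0.12) × (1−0.36) = 0.583232
P(Track circuit down) [OR] = 1 − (1−0.015000) × (1−0.14) × (1−0.583232) = 0.646956
P(Interlocking logic fails) [AND] = 0.24 × 0.38 = 0.091200
P(Rail signal shows false clear) [AND] = 0.595300 × 0.646956 × 0.091200 = 0.035124
Rounded to 4 decimal places: P(Rail signal shows false clear) ≈ 0.0351.

0.0351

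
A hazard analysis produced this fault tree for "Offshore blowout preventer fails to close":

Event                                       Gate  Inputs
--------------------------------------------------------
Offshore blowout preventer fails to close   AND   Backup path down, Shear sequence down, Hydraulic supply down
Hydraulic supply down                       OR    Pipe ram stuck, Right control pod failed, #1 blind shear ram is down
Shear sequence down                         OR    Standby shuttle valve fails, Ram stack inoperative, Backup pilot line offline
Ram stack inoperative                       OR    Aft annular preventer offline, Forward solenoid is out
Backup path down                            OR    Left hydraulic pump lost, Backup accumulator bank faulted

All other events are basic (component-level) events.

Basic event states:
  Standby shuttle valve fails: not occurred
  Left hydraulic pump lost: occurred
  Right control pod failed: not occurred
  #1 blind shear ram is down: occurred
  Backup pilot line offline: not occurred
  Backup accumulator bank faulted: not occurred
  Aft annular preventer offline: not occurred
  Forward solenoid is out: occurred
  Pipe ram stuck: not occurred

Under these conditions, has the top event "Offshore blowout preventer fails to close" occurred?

Yes

Backup path down [OR]: Left hydraulic pump lost=occurs, Backup accumulator bank faulted=not → at least one input occurs → occurs.
Ram stack inoperative [OR]: Aft annular preventer offline=not, Forward solenoid is out=occurs → at least one input occurs → occurs.
Shear sequence down [OR]: Standby shuttle valve fails=not, Ram stack inoperative=occurs, Backup pilot line offline=not → at least one input occurs → occurs.
Hydraulic supply down [OR]: Pipe ram stuck=not, Right control pod failed=not, #1 blind shear ram is down=occurs → at least one input occurs → occurs.
Offshore blowout preventer fails to close [AND]: Backup path down=occurs, Shear sequence down=occurs, Hydraulic supply down=occurs → all inputs occur → occurs.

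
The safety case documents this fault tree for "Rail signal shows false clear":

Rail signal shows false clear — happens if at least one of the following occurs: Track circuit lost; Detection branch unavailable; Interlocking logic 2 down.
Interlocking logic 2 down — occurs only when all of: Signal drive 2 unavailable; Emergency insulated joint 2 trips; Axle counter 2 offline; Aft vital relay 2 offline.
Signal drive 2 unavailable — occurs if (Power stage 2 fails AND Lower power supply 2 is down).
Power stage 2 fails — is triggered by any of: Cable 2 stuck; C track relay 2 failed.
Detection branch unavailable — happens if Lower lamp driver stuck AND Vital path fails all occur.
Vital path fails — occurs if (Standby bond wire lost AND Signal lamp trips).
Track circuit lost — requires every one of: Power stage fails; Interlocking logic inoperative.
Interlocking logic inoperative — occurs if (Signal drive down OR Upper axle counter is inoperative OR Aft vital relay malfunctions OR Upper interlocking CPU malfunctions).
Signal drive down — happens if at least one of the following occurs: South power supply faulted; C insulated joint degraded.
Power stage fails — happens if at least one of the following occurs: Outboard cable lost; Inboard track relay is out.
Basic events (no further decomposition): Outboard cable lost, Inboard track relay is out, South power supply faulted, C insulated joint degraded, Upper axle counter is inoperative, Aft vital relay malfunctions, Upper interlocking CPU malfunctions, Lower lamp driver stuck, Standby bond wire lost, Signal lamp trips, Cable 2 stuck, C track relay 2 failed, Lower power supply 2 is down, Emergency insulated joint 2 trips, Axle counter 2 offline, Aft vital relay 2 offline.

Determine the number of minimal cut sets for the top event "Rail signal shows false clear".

Power stage fails [OR]: union of children's cut sets → 2 cut set(s).
Signal drive down [OR]: union of children's cut sets → 2 cut set(s).
Interlocking logic inoperative [OR]: union of children's cut sets → 5 cut set(s).
Track circuit lost [AND]: one cut set from each child combined → 2 × 5 = 10 cut set(s).
Vital path fails [AND]: one cut set from each child combined → 1 × 1 = 1 cut set(s).
Detection branch unavailable [AND]: one cut set from each child combined → 1 × 1 = 1 cut set(s).
Power stage 2 fails [OR]: union of children's cut sets → 2 cut set(s).
Signal drive 2 unavailable [AND]: one cut set from each child combined → 2 × 1 = 2 cut set(s).
Interlocking logic 2 down [AND]: one cut set from each child combined → 2 × 1 × 1 × 1 = 2 cut set(s).
Rail signal shows false clear [OR]: union of children's cut sets → 13 cut set(s).

13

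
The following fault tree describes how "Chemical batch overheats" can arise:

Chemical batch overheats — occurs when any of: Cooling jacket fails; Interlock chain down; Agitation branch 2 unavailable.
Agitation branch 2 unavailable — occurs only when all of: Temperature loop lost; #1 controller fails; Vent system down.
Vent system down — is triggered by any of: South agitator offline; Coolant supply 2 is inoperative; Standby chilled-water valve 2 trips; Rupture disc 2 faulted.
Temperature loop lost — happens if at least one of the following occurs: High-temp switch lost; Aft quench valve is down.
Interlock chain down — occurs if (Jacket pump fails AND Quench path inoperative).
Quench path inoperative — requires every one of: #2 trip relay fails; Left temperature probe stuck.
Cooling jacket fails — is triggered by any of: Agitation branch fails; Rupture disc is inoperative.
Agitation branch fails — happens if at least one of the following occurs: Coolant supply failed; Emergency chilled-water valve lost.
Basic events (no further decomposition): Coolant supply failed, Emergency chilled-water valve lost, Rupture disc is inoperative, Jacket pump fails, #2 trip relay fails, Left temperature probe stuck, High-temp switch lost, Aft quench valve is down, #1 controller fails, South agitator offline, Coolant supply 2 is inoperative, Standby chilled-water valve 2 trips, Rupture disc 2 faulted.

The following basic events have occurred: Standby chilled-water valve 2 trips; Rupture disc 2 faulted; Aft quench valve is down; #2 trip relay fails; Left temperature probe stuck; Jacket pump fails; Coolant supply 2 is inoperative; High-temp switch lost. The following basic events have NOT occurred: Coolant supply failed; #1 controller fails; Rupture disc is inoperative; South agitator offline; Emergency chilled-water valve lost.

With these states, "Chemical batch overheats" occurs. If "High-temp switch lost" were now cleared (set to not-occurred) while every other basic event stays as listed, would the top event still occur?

Yes

Counterfactual: set "High-temp switch lost" to not occurred.
Agitation branch fails [OR]: Coolant supply failed=not, Emergency chilled-water valve lost=not → no input occurs → does not occur.
Cooling jacket fails [OR]: Agitation branch fails=not, Rupture disc is inoperative=not → no input occurs → does not occur.
Quench path inoperative [AND]: #2 trip relay fails=occurs, Left temperature probe stuck=occurs → all inputs occur → occurs.
Interlock chain down [AND]: Jacket pump fails=occurs, Quench path inoperative=occurs → all inputs occur → occurs.
Temperature loop lost [OR]: High-temp switch lost=not, Aft quench valve is down=occurs → at least one input occurs → occurs.
Vent system down [OR]: South agitator offline=not, Coolant supply 2 is inoperative=occurs, Standby chilled-water valve 2 trips=occurs, Rupture disc 2 faulted=occurs → at least one input occurs → occurs.
Agitation branch 2 unavailable [AND]: Temperature loop lost=occurs, #1 controller fails=not, Vent system down=occurs → not all inputs occur → does not occur.
Chemical batch overheats [OR]: Cooling jacket fails=not, Interlock chain down=occurs, Agitation branch 2 unavailable=not → at least one input occurs → occurs.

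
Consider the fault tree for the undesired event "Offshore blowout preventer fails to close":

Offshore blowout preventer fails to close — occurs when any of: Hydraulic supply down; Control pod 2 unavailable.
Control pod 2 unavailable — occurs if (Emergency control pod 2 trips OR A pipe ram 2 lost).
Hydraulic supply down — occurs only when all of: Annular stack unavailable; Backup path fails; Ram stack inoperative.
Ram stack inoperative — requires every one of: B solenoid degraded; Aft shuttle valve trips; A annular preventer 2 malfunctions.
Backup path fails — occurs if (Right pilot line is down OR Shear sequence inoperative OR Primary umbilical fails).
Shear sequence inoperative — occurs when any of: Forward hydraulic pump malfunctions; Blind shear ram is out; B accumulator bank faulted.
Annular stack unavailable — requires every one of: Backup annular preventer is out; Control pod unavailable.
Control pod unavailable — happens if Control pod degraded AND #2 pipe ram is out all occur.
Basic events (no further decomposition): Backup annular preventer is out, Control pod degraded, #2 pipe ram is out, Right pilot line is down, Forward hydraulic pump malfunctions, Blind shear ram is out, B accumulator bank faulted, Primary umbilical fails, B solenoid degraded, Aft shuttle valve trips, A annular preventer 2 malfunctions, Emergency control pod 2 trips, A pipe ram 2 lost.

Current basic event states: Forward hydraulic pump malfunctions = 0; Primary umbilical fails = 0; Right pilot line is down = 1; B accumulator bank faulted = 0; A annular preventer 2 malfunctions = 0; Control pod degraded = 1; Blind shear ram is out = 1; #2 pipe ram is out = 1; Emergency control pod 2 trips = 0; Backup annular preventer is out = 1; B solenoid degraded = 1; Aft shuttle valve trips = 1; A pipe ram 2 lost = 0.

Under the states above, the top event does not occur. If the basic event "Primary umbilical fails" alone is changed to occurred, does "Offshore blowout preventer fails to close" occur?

No

Counterfactual: set "Primary umbilical fails" to occurred.
Control pod unavailable [AND]: Control pod degraded=occurs, #2 pipe ram is out=occurs → all inputs occur → occurs.
Annular stack unavailable [AND]: Backup annular preventer is out=occurs, Control pod unavailable=occurs → all inputs occur → occurs.
Shear sequence inoperative [OR]: Forward hydraulic pump malfunctions=not, Blind shear ram is out=occurs, B accumulator bank faulted=not → at least one input occurs → occurs.
Backup path fails [OR]: Right pilot line is down=occurs, Shear sequence inoperative=occurs, Primary umbilical fails=occurs → at least one input occurs → occurs.
Ram stack inoperative [AND]: B solenoid degraded=occurs, Aft shuttle valve trips=occurs, A annular preventer 2 malfunctions=not → not all inputs occur → does not occur.
Hydraulic supply down [AND]: Annular stack unavailable=occurs, Backup path fails=occurs, Ram stack inoperative=not → not all inputs occur → does not occur.
Control pod 2 unavailable [OR]: Emergency control pod 2 trips=not, A pipe ram 2 lost=not → no input occurs → does not occur.
Offshore blowout preventer fails to close [OR]: Hydraulic supply down=not, Control pod 2 unavailable=not → no input occurs → does not occur.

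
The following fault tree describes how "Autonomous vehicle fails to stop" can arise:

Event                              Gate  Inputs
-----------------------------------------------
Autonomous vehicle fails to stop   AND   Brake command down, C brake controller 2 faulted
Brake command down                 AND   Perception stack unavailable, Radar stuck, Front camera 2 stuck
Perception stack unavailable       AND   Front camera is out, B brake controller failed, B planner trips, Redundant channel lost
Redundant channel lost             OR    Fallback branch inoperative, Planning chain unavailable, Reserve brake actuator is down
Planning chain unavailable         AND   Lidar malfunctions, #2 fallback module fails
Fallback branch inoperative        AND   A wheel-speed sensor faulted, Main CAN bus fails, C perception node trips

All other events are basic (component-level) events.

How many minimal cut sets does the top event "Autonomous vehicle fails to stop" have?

3

Fallback branch inoperative [AND]: one cut set from each child combined → 1 × 1 × 1 = 1 cut set(s).
Planning chain unavailable [AND]: one cut set from each child combined → 1 × 1 = 1 cut set(s).
Redundant channel lost [OR]: union of children's cut sets → 3 cut set(s).
Perception stack unavailable [AND]: one cut set from each child combined → 1 × 1 × 1 × 3 = 3 cut set(s).
Brake command down [AND]: one cut set from each child combined → 3 × 1 × 1 = 3 cut set(s).
Autonomous vehicle fails to stop [AND]: one cut set from each child combined → 3 × 1 = 3 cut set(s).
Minimal cut sets: {A wheel-speed sensor faulted, B brake controller failed, B planner trips, C brake controller 2 faulted, C perception node trips, Front camera 2 stuck, Front camera is out, Main CAN bus fails, Radar stuck}; {#2 fallback module fails, B brake controller failed, B planner trips, C brake controller 2 faulted, Front camera 2 stuck, Front camera is out, Lidar malfunctions, Radar stuck}; {B brake controller failed, B planner trips, C brake controller 2 faulted, Front camera 2 stuck, Front camera is out, Radar stuck, Reserve brake actuator is down}.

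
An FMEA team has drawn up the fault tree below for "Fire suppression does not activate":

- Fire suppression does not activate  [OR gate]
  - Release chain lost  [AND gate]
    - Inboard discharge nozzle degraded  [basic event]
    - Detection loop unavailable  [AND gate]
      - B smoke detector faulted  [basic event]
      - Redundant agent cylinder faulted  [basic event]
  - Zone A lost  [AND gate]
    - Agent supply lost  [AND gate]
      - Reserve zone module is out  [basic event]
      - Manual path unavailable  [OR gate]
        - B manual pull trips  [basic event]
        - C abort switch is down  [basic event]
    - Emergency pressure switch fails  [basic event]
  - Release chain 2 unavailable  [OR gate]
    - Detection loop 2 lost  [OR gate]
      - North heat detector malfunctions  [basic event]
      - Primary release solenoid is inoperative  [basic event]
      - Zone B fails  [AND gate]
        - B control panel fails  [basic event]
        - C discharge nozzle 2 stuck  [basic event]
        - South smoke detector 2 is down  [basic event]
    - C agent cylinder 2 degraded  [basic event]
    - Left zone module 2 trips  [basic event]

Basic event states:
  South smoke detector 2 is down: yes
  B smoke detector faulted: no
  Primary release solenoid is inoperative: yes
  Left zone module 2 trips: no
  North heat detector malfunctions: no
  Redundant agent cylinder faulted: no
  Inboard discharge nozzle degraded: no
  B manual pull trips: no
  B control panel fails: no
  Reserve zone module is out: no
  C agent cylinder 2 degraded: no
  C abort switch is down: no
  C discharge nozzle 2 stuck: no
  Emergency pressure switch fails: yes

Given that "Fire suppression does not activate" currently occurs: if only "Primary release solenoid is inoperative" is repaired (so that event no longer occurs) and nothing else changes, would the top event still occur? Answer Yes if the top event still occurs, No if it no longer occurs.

No

Counterfactual: set "Primary release solenoid is inoperative" to not occurred.
Detection loop unavailable [AND]: B smoke detector faulted=not, Redundant agent cylinder faulted=not → not all inputs occur → does not occur.
Release chain lost [AND]: Inboard discharge nozzle degraded=not, Detection loop unavailable=not → not all inputs occur → does not occur.
Manual path unavailable [OR]: B manual pull trips=not, C abort switch is down=not → no input occurs → does not occur.
Agent supply lost [AND]: Reserve zone module is out=not, Manual path unavailable=not → not all inputs occur → does not occur.
Zone A lost [AND]: Agent supply lost=not, Emergency pressure switch fails=occurs → not all inputs occur → does not occur.
Zone B fails [AND]: B control panel fails=not, C discharge nozzle 2 stuck=not, South smoke detector 2 is down=occurs → not all inputs occur → does not occur.
Detection loop 2 lost [OR]: North heat detector malfunctions=not, Primary release solenoid is inoperative=not, Zone B fails=not → no input occurs → does not occur.
Release chain 2 unavailable [OR]: Detection loop 2 lost=not, C agent cylinder 2 degraded=not, Left zone module 2 trips=not → no input occurs → does not occur.
Fire suppression does not activate [OR]: Release chain lost=not, Zone A lost=not, Release chain 2 unavailable=not → no input occurs → does not occur.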